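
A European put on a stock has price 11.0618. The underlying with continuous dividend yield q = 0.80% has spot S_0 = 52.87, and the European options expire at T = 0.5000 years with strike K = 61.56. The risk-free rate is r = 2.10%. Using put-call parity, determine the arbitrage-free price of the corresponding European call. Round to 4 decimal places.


Answer: Call price = 2.8037

Derivation:
Put-call parity: C - P = S_0 * exp(-qT) - K * exp(-rT).
S_0 * exp(-qT) = 52.8700 * 0.99600799 = 52.65894240
K * exp(-rT) = 61.5600 * 0.98955493 = 60.91700165
C = P + S*exp(-qT) - K*exp(-rT)
C = 11.0618 + 52.65894240 - 60.91700165 = 2.8037


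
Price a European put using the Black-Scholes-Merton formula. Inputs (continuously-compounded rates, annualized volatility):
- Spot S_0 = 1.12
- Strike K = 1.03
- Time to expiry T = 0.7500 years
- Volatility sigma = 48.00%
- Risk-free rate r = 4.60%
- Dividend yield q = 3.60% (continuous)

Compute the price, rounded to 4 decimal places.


d1 = (ln(S/K) + (r - q + 0.5*sigma^2) * T) / (sigma * sqrt(T)) = 0.42740731
d2 = d1 - sigma * sqrt(T) = 0.01171512
exp(-rT) = 0.96608834; exp(-qT) = 0.97336124
P = K * exp(-rT) * N(-d2) - S_0 * exp(-qT) * N(-d1)
N(-d1) = 0.33454134; N(-d2) = 0.49532645
P = 1.0300 * 0.96608834 * 0.49532645 - 1.1200 * 0.97336124 * 0.33454134 = 0.1282

Answer: Price = 0.1282


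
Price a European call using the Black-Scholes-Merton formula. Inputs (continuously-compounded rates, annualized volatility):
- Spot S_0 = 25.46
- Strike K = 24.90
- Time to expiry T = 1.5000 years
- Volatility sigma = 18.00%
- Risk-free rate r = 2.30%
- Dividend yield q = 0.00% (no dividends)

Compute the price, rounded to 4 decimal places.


Answer: Price = 2.9465

Derivation:
d1 = (ln(S/K) + (r - q + 0.5*sigma^2) * T) / (sigma * sqrt(T)) = 0.36760849
d2 = d1 - sigma * sqrt(T) = 0.14715441
exp(-rT) = 0.96608834; exp(-qT) = 1.00000000
C = S_0 * exp(-qT) * N(d1) - K * exp(-rT) * N(d2)
N(d1) = 0.64341741; N(d2) = 0.55849493
C = 25.4600 * 1.00000000 * 0.64341741 - 24.9000 * 0.96608834 * 0.55849493 = 2.9465


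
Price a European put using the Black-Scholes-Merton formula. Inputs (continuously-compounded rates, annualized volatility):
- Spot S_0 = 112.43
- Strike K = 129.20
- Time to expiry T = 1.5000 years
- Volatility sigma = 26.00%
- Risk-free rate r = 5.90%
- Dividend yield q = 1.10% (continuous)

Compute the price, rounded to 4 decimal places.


d1 = (ln(S/K) + (r - q + 0.5*sigma^2) * T) / (sigma * sqrt(T)) = -0.05128473
d2 = d1 - sigma * sqrt(T) = -0.36971840
exp(-rT) = 0.91530311; exp(-qT) = 0.98363538
P = K * exp(-rT) * N(-d2) - S_0 * exp(-qT) * N(-d1)
N(-d1) = 0.52045068; N(-d2) = 0.64420384
P = 129.2000 * 0.91530311 * 0.64420384 - 112.4300 * 0.98363538 * 0.52045068 = 18.6250

Answer: Price = 18.6250


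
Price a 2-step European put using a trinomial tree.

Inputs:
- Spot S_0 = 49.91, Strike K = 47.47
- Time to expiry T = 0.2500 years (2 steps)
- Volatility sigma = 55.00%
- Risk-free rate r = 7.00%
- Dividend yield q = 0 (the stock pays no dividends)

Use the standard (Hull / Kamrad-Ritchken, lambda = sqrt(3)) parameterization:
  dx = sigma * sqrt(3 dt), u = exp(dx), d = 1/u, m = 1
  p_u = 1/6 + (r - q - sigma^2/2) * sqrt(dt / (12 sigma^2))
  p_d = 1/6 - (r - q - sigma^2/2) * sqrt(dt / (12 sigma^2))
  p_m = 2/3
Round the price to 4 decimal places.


Answer: Price = V(0,0) = 3.5322

Derivation:
dt = T/N = 0.125000; dx = sigma*sqrt(3*dt) = 0.336805
u = exp(dx) = 1.400466; d = 1/u = 0.714048
p_u = 0.151589, p_m = 0.666667, p_d = 0.181744
Discount per step: exp(-r*dt) = 0.991288
Stock lattice S(k, j) with j the centered position index:
  k=0: S(0,+0) = 49.9100
  k=1: S(1,-1) = 35.6381; S(1,+0) = 49.9100; S(1,+1) = 69.8972
  k=2: S(2,-2) = 25.4474; S(2,-1) = 35.6381; S(2,+0) = 49.9100; S(2,+1) = 69.8972; S(2,+2) = 97.8887
Terminal payoffs V(N, j) = max(K - S_T, 0):
  V(2,-2) = 22.022648; V(2,-1) = 11.831855; V(2,+0) = 0.000000; V(2,+1) = 0.000000; V(2,+2) = 0.000000
Backward induction: V(k, j) = exp(-r*dt) * [p_u * V(k+1, j+1) + p_m * V(k+1, j) + p_d * V(k+1, j-1)]
  V(1,-1) = exp(-r*dt) * [p_u*0.000000 + p_m*11.831855 + p_d*22.022648] = 11.786801
  V(1,+0) = exp(-r*dt) * [p_u*0.000000 + p_m*0.000000 + p_d*11.831855] = 2.131635
  V(1,+1) = exp(-r*dt) * [p_u*0.000000 + p_m*0.000000 + p_d*0.000000] = 0.000000
  V(0,+0) = exp(-r*dt) * [p_u*0.000000 + p_m*2.131635 + p_d*11.786801] = 3.532228


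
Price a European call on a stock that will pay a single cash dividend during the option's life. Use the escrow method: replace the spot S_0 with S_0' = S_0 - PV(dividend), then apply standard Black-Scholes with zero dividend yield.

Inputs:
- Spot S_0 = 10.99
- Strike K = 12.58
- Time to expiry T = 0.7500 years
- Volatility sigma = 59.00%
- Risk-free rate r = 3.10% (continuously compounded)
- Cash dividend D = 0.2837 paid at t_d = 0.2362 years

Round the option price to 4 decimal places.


Answer: Price = 1.6095

Derivation:
PV(D) = D * exp(-r * t_d) = 0.2837 * 0.99270454 = 0.28163028
S_0' = S_0 - PV(D) = 10.9900 - 0.28163028 = 10.70836972
d1 = (ln(S_0'/K) + (r + sigma^2/2)*T) / (sigma*sqrt(T)) = -0.01427738
d2 = d1 - sigma*sqrt(T) = -0.52523237
exp(-rT) = 0.97701820
N(d1) = 0.49430434; N(d2) = 0.29971083
C = S_0' * N(d1) - K * exp(-rT) * N(d2) = 10.70836972 * 0.49430434 - 12.5800 * 0.97701820 * 0.29971083 = 1.6095


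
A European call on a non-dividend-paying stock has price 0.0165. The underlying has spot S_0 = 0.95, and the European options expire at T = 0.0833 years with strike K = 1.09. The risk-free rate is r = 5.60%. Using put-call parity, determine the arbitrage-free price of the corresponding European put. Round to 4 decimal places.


Answer: Put price = 0.1514

Derivation:
Put-call parity: C - P = S_0 * exp(-qT) - K * exp(-rT).
S_0 * exp(-qT) = 0.9500 * 1.00000000 = 0.95000000
K * exp(-rT) = 1.0900 * 0.99534606 = 1.08492721
P = C - S*exp(-qT) + K*exp(-rT)
P = 0.0165 - 0.95000000 + 1.08492721 = 0.1514


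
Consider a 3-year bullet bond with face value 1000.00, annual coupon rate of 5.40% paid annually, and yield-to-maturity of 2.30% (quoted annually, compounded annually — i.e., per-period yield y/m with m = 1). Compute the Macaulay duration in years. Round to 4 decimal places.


Coupon per period c = face * coupon_rate / m = 54.000000
Periods per year m = 1; per-period yield y/m = 0.023000
Number of cashflows N = 3
Cashflows (t years, CF_t, discount factor 1/(1+y/m)^(m*t), PV):
  t = 1.0000: CF_t = 54.000000, DF = 0.977517, PV = 52.785924
  t = 2.0000: CF_t = 54.000000, DF = 0.955540, PV = 51.599143
  t = 3.0000: CF_t = 1054.000000, DF = 0.934056, PV = 984.495442
Price P = sum_t PV_t = 1088.880509
Macaulay numerator sum_t t * PV_t:
  t * PV_t at t = 1.0000: 52.785924
  t * PV_t at t = 2.0000: 103.198287
  t * PV_t at t = 3.0000: 2953.486326
Macaulay duration D = (sum_t t * PV_t) / P = 3109.470536 / 1088.880509 = 2.855658

Answer: Macaulay duration = 2.8557 years


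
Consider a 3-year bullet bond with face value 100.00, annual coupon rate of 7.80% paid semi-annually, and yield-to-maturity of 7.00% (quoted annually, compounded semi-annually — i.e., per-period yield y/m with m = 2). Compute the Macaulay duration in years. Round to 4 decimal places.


Answer: Macaulay duration = 2.7355 years

Derivation:
Coupon per period c = face * coupon_rate / m = 3.900000
Periods per year m = 2; per-period yield y/m = 0.035000
Number of cashflows N = 6
Cashflows (t years, CF_t, discount factor 1/(1+y/m)^(m*t), PV):
  t = 0.5000: CF_t = 3.900000, DF = 0.966184, PV = 3.768116
  t = 1.0000: CF_t = 3.900000, DF = 0.933511, PV = 3.640692
  t = 1.5000: CF_t = 3.900000, DF = 0.901943, PV = 3.517577
  t = 2.0000: CF_t = 3.900000, DF = 0.871442, PV = 3.398625
  t = 2.5000: CF_t = 3.900000, DF = 0.841973, PV = 3.283695
  t = 3.0000: CF_t = 103.900000, DF = 0.813501, PV = 84.522717
Price P = sum_t PV_t = 102.131421
Macaulay numerator sum_t t * PV_t:
  t * PV_t at t = 0.5000: 1.884058
  t * PV_t at t = 1.0000: 3.640692
  t * PV_t at t = 1.5000: 5.276365
  t * PV_t at t = 2.0000: 6.797249
  t * PV_t at t = 2.5000: 8.209238
  t * PV_t at t = 3.0000: 253.568151
Macaulay duration D = (sum_t t * PV_t) / P = 279.375753 / 102.131421 = 2.735453


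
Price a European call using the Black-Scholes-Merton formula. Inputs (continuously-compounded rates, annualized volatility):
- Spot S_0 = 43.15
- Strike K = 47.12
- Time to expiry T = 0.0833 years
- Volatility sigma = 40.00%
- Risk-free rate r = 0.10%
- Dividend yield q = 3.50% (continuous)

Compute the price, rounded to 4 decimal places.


d1 = (ln(S/K) + (r - q + 0.5*sigma^2) * T) / (sigma * sqrt(T)) = -0.72919481
d2 = d1 - sigma * sqrt(T) = -0.84464176
exp(-rT) = 0.99991670; exp(-qT) = 0.99708875
C = S_0 * exp(-qT) * N(d1) - K * exp(-rT) * N(d2)
N(d1) = 0.23294125; N(d2) = 0.19915544
C = 43.1500 * 0.99708875 * 0.23294125 - 47.1200 * 0.99991670 * 0.19915544 = 0.6387

Answer: Price = 0.6387


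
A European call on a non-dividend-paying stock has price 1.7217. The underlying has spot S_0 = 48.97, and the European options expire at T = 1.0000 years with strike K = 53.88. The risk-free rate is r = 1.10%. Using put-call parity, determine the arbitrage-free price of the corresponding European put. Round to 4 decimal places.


Answer: Put price = 6.0423

Derivation:
Put-call parity: C - P = S_0 * exp(-qT) - K * exp(-rT).
S_0 * exp(-qT) = 48.9700 * 1.00000000 = 48.97000000
K * exp(-rT) = 53.8800 * 0.98906028 = 53.29056782
P = C - S*exp(-qT) + K*exp(-rT)
P = 1.7217 - 48.97000000 + 53.29056782 = 6.0423


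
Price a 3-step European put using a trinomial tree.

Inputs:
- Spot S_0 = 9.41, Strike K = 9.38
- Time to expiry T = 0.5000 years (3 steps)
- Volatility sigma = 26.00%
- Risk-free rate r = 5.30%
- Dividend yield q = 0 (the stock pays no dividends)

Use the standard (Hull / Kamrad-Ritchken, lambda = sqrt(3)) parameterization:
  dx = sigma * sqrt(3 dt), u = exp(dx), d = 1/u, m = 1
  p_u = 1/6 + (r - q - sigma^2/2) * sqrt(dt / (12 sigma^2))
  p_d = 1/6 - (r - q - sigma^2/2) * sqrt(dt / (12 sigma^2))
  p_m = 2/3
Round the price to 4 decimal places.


Answer: Price = V(0,0) = 0.4922

Derivation:
dt = T/N = 0.166667; dx = sigma*sqrt(3*dt) = 0.183848
u = exp(dx) = 1.201833; d = 1/u = 0.832062
p_u = 0.175370, p_m = 0.666667, p_d = 0.157964
Discount per step: exp(-r*dt) = 0.991206
Stock lattice S(k, j) with j the centered position index:
  k=0: S(0,+0) = 9.4100
  k=1: S(1,-1) = 7.8297; S(1,+0) = 9.4100; S(1,+1) = 11.3092
  k=2: S(2,-2) = 6.5148; S(2,-1) = 7.8297; S(2,+0) = 9.4100; S(2,+1) = 11.3092; S(2,+2) = 13.5918
  k=3: S(3,-3) = 5.4207; S(3,-2) = 6.5148; S(3,-1) = 7.8297; S(3,+0) = 9.4100; S(3,+1) = 11.3092; S(3,+2) = 13.5918; S(3,+3) = 16.3351
Terminal payoffs V(N, j) = max(K - S_T, 0):
  V(3,-3) = 3.959274; V(3,-2) = 2.865194; V(3,-1) = 1.550292; V(3,+0) = 0.000000; V(3,+1) = 0.000000; V(3,+2) = 0.000000; V(3,+3) = 0.000000
Backward induction: V(k, j) = exp(-r*dt) * [p_u * V(k+1, j+1) + p_m * V(k+1, j) + p_d * V(k+1, j-1)]
  V(2,-2) = exp(-r*dt) * [p_u*1.550292 + p_m*2.865194 + p_d*3.959274] = 2.782736
  V(2,-1) = exp(-r*dt) * [p_u*0.000000 + p_m*1.550292 + p_d*2.865194] = 1.473055
  V(2,+0) = exp(-r*dt) * [p_u*0.000000 + p_m*0.000000 + p_d*1.550292] = 0.242736
  V(2,+1) = exp(-r*dt) * [p_u*0.000000 + p_m*0.000000 + p_d*0.000000] = 0.000000
  V(2,+2) = exp(-r*dt) * [p_u*0.000000 + p_m*0.000000 + p_d*0.000000] = 0.000000
  V(1,-1) = exp(-r*dt) * [p_u*0.242736 + p_m*1.473055 + p_d*2.782736] = 1.451300
  V(1,+0) = exp(-r*dt) * [p_u*0.000000 + p_m*0.242736 + p_d*1.473055] = 0.391044
  V(1,+1) = exp(-r*dt) * [p_u*0.000000 + p_m*0.000000 + p_d*0.242736] = 0.038006
  V(0,+0) = exp(-r*dt) * [p_u*0.038006 + p_m*0.391044 + p_d*1.451300] = 0.492247


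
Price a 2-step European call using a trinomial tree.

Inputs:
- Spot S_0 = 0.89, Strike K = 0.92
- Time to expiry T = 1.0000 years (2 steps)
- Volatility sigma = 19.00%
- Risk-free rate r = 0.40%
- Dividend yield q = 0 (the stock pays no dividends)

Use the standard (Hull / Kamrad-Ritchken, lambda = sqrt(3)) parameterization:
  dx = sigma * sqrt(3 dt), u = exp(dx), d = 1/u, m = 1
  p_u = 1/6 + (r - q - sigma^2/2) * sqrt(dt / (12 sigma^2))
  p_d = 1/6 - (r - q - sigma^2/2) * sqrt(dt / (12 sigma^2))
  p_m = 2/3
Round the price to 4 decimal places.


dt = T/N = 0.500000; dx = sigma*sqrt(3*dt) = 0.232702
u = exp(dx) = 1.262005; d = 1/u = 0.792390
p_u = 0.151572, p_m = 0.666667, p_d = 0.181761
Discount per step: exp(-r*dt) = 0.998002
Stock lattice S(k, j) with j the centered position index:
  k=0: S(0,+0) = 0.8900
  k=1: S(1,-1) = 0.7052; S(1,+0) = 0.8900; S(1,+1) = 1.1232
  k=2: S(2,-2) = 0.5588; S(2,-1) = 0.7052; S(2,+0) = 0.8900; S(2,+1) = 1.1232; S(2,+2) = 1.4175
Terminal payoffs V(N, j) = max(S_T - K, 0):
  V(2,-2) = 0.000000; V(2,-1) = 0.000000; V(2,+0) = 0.000000; V(2,+1) = 0.203184; V(2,+2) = 0.497464
Backward induction: V(k, j) = exp(-r*dt) * [p_u * V(k+1, j+1) + p_m * V(k+1, j) + p_d * V(k+1, j-1)]
  V(1,-1) = exp(-r*dt) * [p_u*0.000000 + p_m*0.000000 + p_d*0.000000] = 0.000000
  V(1,+0) = exp(-r*dt) * [p_u*0.203184 + p_m*0.000000 + p_d*0.000000] = 0.030736
  V(1,+1) = exp(-r*dt) * [p_u*0.497464 + p_m*0.203184 + p_d*0.000000] = 0.210437
  V(0,+0) = exp(-r*dt) * [p_u*0.210437 + p_m*0.030736 + p_d*0.000000] = 0.052282

Answer: Price = V(0,0) = 0.0523


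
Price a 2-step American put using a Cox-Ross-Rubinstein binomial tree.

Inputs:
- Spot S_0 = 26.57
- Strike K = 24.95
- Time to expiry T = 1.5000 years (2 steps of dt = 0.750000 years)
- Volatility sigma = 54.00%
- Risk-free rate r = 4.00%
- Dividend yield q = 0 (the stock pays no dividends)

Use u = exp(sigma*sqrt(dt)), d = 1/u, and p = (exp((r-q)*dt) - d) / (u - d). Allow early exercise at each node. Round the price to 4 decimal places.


Answer: Price = V(0,0) = 4.7020

Derivation:
dt = T/N = 0.750000
u = exp(sigma*sqrt(dt)) = 1.596245; d = 1/u = 0.626470
p = (exp((r-q)*dt) - d) / (u - d) = 0.416575
Discount per step: exp(-r*dt) = 0.970446
Stock lattice S(k, i) with i counting down-moves:
  k=0: S(0,0) = 26.5700
  k=1: S(1,0) = 42.4122; S(1,1) = 16.6453
  k=2: S(2,0) = 67.7003; S(2,1) = 26.5700; S(2,2) = 10.4278
Terminal payoffs V(N, i) = max(K - S_T, 0):
  V(2,0) = 0.000000; V(2,1) = 0.000000; V(2,2) = 14.522200
Backward induction: V(k, i) = exp(-r*dt) * [p * V(k+1, i) + (1-p) * V(k+1, i+1)]; then take max(V_cont, immediate exercise) for American.
  V(1,0) = exp(-r*dt) * [p*0.000000 + (1-p)*0.000000] = 0.000000; exercise = 0.000000; V(1,0) = max -> 0.000000
  V(1,1) = exp(-r*dt) * [p*0.000000 + (1-p)*14.522200] = 8.222204; exercise = 8.304681; V(1,1) = max -> 8.304681
  V(0,0) = exp(-r*dt) * [p*0.000000 + (1-p)*8.304681] = 4.701959; exercise = 0.000000; V(0,0) = max -> 4.701959


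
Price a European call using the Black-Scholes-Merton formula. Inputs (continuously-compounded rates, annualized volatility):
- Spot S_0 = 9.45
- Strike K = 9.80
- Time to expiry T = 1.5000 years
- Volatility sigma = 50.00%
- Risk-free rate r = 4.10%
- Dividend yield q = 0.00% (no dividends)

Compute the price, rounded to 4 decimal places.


Answer: Price = 2.3640

Derivation:
d1 = (ln(S/K) + (r - q + 0.5*sigma^2) * T) / (sigma * sqrt(T)) = 0.34722718
d2 = d1 - sigma * sqrt(T) = -0.26514525
exp(-rT) = 0.94035295; exp(-qT) = 1.00000000
C = S_0 * exp(-qT) * N(d1) - K * exp(-rT) * N(d2)
N(d1) = 0.63578967; N(d2) = 0.39544878
C = 9.4500 * 1.00000000 * 0.63578967 - 9.8000 * 0.94035295 * 0.39544878 = 2.3640


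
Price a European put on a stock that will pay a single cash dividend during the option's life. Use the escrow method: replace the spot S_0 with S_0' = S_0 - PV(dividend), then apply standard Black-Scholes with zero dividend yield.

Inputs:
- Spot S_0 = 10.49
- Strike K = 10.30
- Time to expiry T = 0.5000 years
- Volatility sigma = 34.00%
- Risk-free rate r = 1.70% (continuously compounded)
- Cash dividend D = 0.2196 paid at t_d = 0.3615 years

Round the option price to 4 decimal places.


Answer: Price = 0.9508

Derivation:
PV(D) = D * exp(-r * t_d) = 0.2196 * 0.99387334 = 0.21825459
S_0' = S_0 - PV(D) = 10.4900 - 0.21825459 = 10.27174541
d1 = (ln(S_0'/K) + (r + sigma^2/2)*T) / (sigma*sqrt(T)) = 0.14413776
d2 = d1 - sigma*sqrt(T) = -0.09627855
exp(-rT) = 0.99153602
N(-d1) = 0.44269585; N(-d2) = 0.53835033
P = K * exp(-rT) * N(-d2) - S_0' * N(-d1) = 10.3000 * 0.99153602 * 0.53835033 - 10.27174541 * 0.44269585 = 0.9508


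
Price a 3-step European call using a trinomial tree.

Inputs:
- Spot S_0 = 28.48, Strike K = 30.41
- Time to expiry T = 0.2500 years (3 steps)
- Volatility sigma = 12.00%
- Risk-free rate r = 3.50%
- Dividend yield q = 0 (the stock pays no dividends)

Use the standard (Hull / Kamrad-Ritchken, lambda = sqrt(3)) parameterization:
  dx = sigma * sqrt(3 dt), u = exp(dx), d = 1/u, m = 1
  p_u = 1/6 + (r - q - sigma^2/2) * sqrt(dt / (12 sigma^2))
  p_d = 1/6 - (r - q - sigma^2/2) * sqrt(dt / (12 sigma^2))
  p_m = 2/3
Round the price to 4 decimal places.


dt = T/N = 0.083333; dx = sigma*sqrt(3*dt) = 0.060000
u = exp(dx) = 1.061837; d = 1/u = 0.941765
p_u = 0.185972, p_m = 0.666667, p_d = 0.147361
Discount per step: exp(-r*dt) = 0.997088
Stock lattice S(k, j) with j the centered position index:
  k=0: S(0,+0) = 28.4800
  k=1: S(1,-1) = 26.8215; S(1,+0) = 28.4800; S(1,+1) = 30.2411
  k=2: S(2,-2) = 25.2595; S(2,-1) = 26.8215; S(2,+0) = 28.4800; S(2,+1) = 30.2411; S(2,+2) = 32.1111
  k=3: S(3,-3) = 23.7885; S(3,-2) = 25.2595; S(3,-1) = 26.8215; S(3,+0) = 28.4800; S(3,+1) = 30.2411; S(3,+2) = 32.1111; S(3,+3) = 34.0968
Terminal payoffs V(N, j) = max(S_T - K, 0):
  V(3,-3) = 0.000000; V(3,-2) = 0.000000; V(3,-1) = 0.000000; V(3,+0) = 0.000000; V(3,+1) = 0.000000; V(3,+2) = 1.701110; V(3,+3) = 3.686751
Backward induction: V(k, j) = exp(-r*dt) * [p_u * V(k+1, j+1) + p_m * V(k+1, j) + p_d * V(k+1, j-1)]
  V(2,-2) = exp(-r*dt) * [p_u*0.000000 + p_m*0.000000 + p_d*0.000000] = 0.000000
  V(2,-1) = exp(-r*dt) * [p_u*0.000000 + p_m*0.000000 + p_d*0.000000] = 0.000000
  V(2,+0) = exp(-r*dt) * [p_u*0.000000 + p_m*0.000000 + p_d*0.000000] = 0.000000
  V(2,+1) = exp(-r*dt) * [p_u*1.701110 + p_m*0.000000 + p_d*0.000000] = 0.315438
  V(2,+2) = exp(-r*dt) * [p_u*3.686751 + p_m*1.701110 + p_d*0.000000] = 1.814407
  V(1,-1) = exp(-r*dt) * [p_u*0.000000 + p_m*0.000000 + p_d*0.000000] = 0.000000
  V(1,+0) = exp(-r*dt) * [p_u*0.315438 + p_m*0.000000 + p_d*0.000000] = 0.058492
  V(1,+1) = exp(-r*dt) * [p_u*1.814407 + p_m*0.315438 + p_d*0.000000] = 0.546126
  V(0,+0) = exp(-r*dt) * [p_u*0.546126 + p_m*0.058492 + p_d*0.000000] = 0.140149

Answer: Price = V(0,0) = 0.1401


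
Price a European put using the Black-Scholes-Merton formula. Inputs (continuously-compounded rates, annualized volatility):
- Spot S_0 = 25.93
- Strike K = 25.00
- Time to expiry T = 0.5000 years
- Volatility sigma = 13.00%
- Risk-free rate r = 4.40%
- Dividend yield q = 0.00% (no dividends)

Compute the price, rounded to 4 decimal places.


d1 = (ln(S/K) + (r - q + 0.5*sigma^2) * T) / (sigma * sqrt(T)) = 0.68262756
d2 = d1 - sigma * sqrt(T) = 0.59070368
exp(-rT) = 0.97824024; exp(-qT) = 1.00000000
P = K * exp(-rT) * N(-d2) - S_0 * exp(-qT) * N(-d1)
N(-d1) = 0.24742111; N(-d2) = 0.27735949
P = 25.0000 * 0.97824024 * 0.27735949 - 25.9300 * 1.00000000 * 0.24742111 = 0.3675

Answer: Price = 0.3675


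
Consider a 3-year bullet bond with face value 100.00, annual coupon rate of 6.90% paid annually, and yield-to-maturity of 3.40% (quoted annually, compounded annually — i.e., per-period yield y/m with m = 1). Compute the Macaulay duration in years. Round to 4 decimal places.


Coupon per period c = face * coupon_rate / m = 6.900000
Periods per year m = 1; per-period yield y/m = 0.034000
Number of cashflows N = 3
Cashflows (t years, CF_t, discount factor 1/(1+y/m)^(m*t), PV):
  t = 1.0000: CF_t = 6.900000, DF = 0.967118, PV = 6.673114
  t = 2.0000: CF_t = 6.900000, DF = 0.935317, PV = 6.453689
  t = 3.0000: CF_t = 106.900000, DF = 0.904562, PV = 96.697688
Price P = sum_t PV_t = 109.824490
Macaulay numerator sum_t t * PV_t:
  t * PV_t at t = 1.0000: 6.673114
  t * PV_t at t = 2.0000: 12.907377
  t * PV_t at t = 3.0000: 290.093063
Macaulay duration D = (sum_t t * PV_t) / P = 309.673555 / 109.824490 = 2.819713

Answer: Macaulay duration = 2.8197 years


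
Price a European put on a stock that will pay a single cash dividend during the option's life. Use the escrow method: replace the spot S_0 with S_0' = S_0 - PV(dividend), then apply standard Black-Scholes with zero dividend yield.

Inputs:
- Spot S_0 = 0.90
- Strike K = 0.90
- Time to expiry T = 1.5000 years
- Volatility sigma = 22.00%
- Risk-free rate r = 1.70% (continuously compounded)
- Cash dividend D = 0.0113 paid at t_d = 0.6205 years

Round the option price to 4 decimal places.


Answer: Price = 0.0890

Derivation:
PV(D) = D * exp(-r * t_d) = 0.0113 * 0.98950694 = 0.01118143
S_0' = S_0 - PV(D) = 0.9000 - 0.01118143 = 0.88881857
d1 = (ln(S_0'/K) + (r + sigma^2/2)*T) / (sigma*sqrt(T)) = 0.18296341
d2 = d1 - sigma*sqrt(T) = -0.08648046
exp(-rT) = 0.97482238
N(-d1) = 0.42741336; N(-d2) = 0.53445776
P = K * exp(-rT) * N(-d2) - S_0' * N(-d1) = 0.9000 * 0.97482238 * 0.53445776 - 0.88881857 * 0.42741336 = 0.0890


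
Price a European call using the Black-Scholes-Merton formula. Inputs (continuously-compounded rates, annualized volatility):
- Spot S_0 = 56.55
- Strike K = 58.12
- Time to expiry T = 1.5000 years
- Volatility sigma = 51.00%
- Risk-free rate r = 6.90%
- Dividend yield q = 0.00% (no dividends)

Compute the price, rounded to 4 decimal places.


Answer: Price = 15.5258

Derivation:
d1 = (ln(S/K) + (r - q + 0.5*sigma^2) * T) / (sigma * sqrt(T)) = 0.43416864
d2 = d1 - sigma * sqrt(T) = -0.19045125
exp(-rT) = 0.90167602; exp(-qT) = 1.00000000
C = S_0 * exp(-qT) * N(d1) - K * exp(-rT) * N(d2)
N(d1) = 0.66791701; N(d2) = 0.42447777
C = 56.5500 * 1.00000000 * 0.66791701 - 58.1200 * 0.90167602 * 0.42447777 = 15.5258


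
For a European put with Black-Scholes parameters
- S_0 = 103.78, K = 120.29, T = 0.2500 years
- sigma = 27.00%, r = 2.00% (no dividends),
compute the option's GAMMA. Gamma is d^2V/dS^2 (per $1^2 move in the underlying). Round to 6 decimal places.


d1 = -0.9890349635; d2 = -1.1240349635
phi(d1) = 0.2446238357; exp(-qT) = 1.0000000000; exp(-rT) = 0.9950124792
Gamma = exp(-qT) * phi(d1) / (S * sigma * sqrt(T)) = 1.0000000000 * 0.2446238357 / (103.7800 * 0.2700 * 0.5000000000) = 0.017460

Answer: Gamma = 0.017460


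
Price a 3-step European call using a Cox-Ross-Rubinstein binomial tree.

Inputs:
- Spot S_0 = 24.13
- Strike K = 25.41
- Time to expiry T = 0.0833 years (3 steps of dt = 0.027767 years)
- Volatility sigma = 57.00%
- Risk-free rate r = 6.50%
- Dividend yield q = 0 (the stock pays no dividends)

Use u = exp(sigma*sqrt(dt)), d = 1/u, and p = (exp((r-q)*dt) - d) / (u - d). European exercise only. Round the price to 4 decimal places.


dt = T/N = 0.027767
u = exp(sigma*sqrt(dt)) = 1.099638; d = 1/u = 0.909390
p = (exp((r-q)*dt) - d) / (u - d) = 0.485768
Discount per step: exp(-r*dt) = 0.998197
Stock lattice S(k, i) with i counting down-moves:
  k=0: S(0,0) = 24.1300
  k=1: S(1,0) = 26.5343; S(1,1) = 21.9436
  k=2: S(2,0) = 29.1781; S(2,1) = 24.1300; S(2,2) = 19.9553
  k=3: S(3,0) = 32.0853; S(3,1) = 26.5343; S(3,2) = 21.9436; S(3,3) = 18.1471
Terminal payoffs V(N, i) = max(S_T - K, 0):
  V(3,0) = 6.675329; V(3,1) = 1.124264; V(3,2) = 0.000000; V(3,3) = 0.000000
Backward induction: V(k, i) = exp(-r*dt) * [p * V(k+1, i) + (1-p) * V(k+1, i+1)].
  V(2,0) = exp(-r*dt) * [p*6.675329 + (1-p)*1.124264] = 3.813903
  V(2,1) = exp(-r*dt) * [p*1.124264 + (1-p)*0.000000] = 0.545147
  V(2,2) = exp(-r*dt) * [p*0.000000 + (1-p)*0.000000] = 0.000000
  V(1,0) = exp(-r*dt) * [p*3.813903 + (1-p)*0.545147] = 2.129157
  V(1,1) = exp(-r*dt) * [p*0.545147 + (1-p)*0.000000] = 0.264337
  V(0,0) = exp(-r*dt) * [p*2.129157 + (1-p)*0.264337] = 1.168097

Answer: Price = V(0,0) = 1.1681


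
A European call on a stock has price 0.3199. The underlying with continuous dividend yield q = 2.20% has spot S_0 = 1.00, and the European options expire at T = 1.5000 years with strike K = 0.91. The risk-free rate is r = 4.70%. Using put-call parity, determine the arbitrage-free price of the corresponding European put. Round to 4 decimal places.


Answer: Put price = 0.2004

Derivation:
Put-call parity: C - P = S_0 * exp(-qT) - K * exp(-rT).
S_0 * exp(-qT) = 1.0000 * 0.96753856 = 0.96753856
K * exp(-rT) = 0.9100 * 0.93192774 = 0.84805424
P = C - S*exp(-qT) + K*exp(-rT)
P = 0.3199 - 0.96753856 + 0.84805424 = 0.2004


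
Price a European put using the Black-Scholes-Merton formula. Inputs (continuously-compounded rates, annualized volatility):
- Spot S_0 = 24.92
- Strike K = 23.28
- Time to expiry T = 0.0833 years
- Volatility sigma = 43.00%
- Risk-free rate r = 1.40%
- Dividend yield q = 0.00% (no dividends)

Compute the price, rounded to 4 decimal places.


Answer: Price = 0.5387

Derivation:
d1 = (ln(S/K) + (r - q + 0.5*sigma^2) * T) / (sigma * sqrt(T)) = 0.61998355
d2 = d1 - sigma * sqrt(T) = 0.49587807
exp(-rT) = 0.99883448; exp(-qT) = 1.00000000
P = K * exp(-rT) * N(-d2) - S_0 * exp(-qT) * N(-d1)
N(-d1) = 0.26763431; N(-d2) = 0.30999022
P = 23.2800 * 0.99883448 * 0.30999022 - 24.9200 * 1.00000000 * 0.26763431 = 0.5387


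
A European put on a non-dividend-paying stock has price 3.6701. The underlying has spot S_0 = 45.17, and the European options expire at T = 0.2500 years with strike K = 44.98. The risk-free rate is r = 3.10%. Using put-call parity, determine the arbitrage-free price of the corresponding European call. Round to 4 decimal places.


Answer: Call price = 4.2073

Derivation:
Put-call parity: C - P = S_0 * exp(-qT) - K * exp(-rT).
S_0 * exp(-qT) = 45.1700 * 1.00000000 = 45.17000000
K * exp(-rT) = 44.9800 * 0.99227995 = 44.63275232
C = P + S*exp(-qT) - K*exp(-rT)
C = 3.6701 + 45.17000000 - 44.63275232 = 4.2073


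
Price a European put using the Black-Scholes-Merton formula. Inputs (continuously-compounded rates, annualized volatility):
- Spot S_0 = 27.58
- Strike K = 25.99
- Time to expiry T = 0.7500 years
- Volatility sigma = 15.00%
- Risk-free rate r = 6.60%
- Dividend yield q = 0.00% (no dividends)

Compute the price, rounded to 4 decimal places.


Answer: Price = 0.3807

Derivation:
d1 = (ln(S/K) + (r - q + 0.5*sigma^2) * T) / (sigma * sqrt(T)) = 0.90310302
d2 = d1 - sigma * sqrt(T) = 0.77319921
exp(-rT) = 0.95170516; exp(-qT) = 1.00000000
P = K * exp(-rT) * N(-d2) - S_0 * exp(-qT) * N(-d1)
N(-d1) = 0.18323561; N(-d2) = 0.21970225
P = 25.9900 * 0.95170516 * 0.21970225 - 27.5800 * 1.00000000 * 0.18323561 = 0.3807


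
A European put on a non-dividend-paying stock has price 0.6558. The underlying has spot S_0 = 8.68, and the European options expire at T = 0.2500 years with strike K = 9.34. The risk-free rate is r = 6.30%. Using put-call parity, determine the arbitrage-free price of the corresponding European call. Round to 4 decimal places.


Put-call parity: C - P = S_0 * exp(-qT) - K * exp(-rT).
S_0 * exp(-qT) = 8.6800 * 1.00000000 = 8.68000000
K * exp(-rT) = 9.3400 * 0.98437338 = 9.19404739
C = P + S*exp(-qT) - K*exp(-rT)
C = 0.6558 + 8.68000000 - 9.19404739 = 0.1418

Answer: Call price = 0.1418


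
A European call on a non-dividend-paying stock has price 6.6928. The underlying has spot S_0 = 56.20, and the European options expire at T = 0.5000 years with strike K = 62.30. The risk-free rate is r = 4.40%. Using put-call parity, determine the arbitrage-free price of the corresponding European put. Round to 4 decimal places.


Put-call parity: C - P = S_0 * exp(-qT) - K * exp(-rT).
S_0 * exp(-qT) = 56.2000 * 1.00000000 = 56.20000000
K * exp(-rT) = 62.3000 * 0.97824024 = 60.94436664
P = C - S*exp(-qT) + K*exp(-rT)
P = 6.6928 - 56.20000000 + 60.94436664 = 11.4372

Answer: Put price = 11.4372


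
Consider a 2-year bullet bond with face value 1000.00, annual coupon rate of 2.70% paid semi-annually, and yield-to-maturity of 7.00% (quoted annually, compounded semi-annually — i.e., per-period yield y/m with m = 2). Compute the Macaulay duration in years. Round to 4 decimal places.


Coupon per period c = face * coupon_rate / m = 13.500000
Periods per year m = 2; per-period yield y/m = 0.035000
Number of cashflows N = 4
Cashflows (t years, CF_t, discount factor 1/(1+y/m)^(m*t), PV):
  t = 0.5000: CF_t = 13.500000, DF = 0.966184, PV = 13.043478
  t = 1.0000: CF_t = 13.500000, DF = 0.933511, PV = 12.602394
  t = 1.5000: CF_t = 13.500000, DF = 0.901943, PV = 12.176227
  t = 2.0000: CF_t = 1013.500000, DF = 0.871442, PV = 883.206698
Price P = sum_t PV_t = 921.028797
Macaulay numerator sum_t t * PV_t:
  t * PV_t at t = 0.5000: 6.521739
  t * PV_t at t = 1.0000: 12.602394
  t * PV_t at t = 1.5000: 18.264340
  t * PV_t at t = 2.0000: 1766.413396
Macaulay duration D = (sum_t t * PV_t) / P = 1803.801869 / 921.028797 = 1.958464

Answer: Macaulay duration = 1.9585 years


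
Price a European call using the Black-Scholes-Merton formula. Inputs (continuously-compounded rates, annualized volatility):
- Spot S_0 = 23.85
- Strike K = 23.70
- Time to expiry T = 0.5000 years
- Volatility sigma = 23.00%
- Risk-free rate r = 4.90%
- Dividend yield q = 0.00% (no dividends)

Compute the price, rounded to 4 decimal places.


d1 = (ln(S/K) + (r - q + 0.5*sigma^2) * T) / (sigma * sqrt(T)) = 0.27075530
d2 = d1 - sigma * sqrt(T) = 0.10812074
exp(-rT) = 0.97579769; exp(-qT) = 1.00000000
C = S_0 * exp(-qT) * N(d1) - K * exp(-rT) * N(d2)
N(d1) = 0.60671038; N(d2) = 0.54305004
C = 23.8500 * 1.00000000 * 0.60671038 - 23.7000 * 0.97579769 * 0.54305004 = 1.9112

Answer: Price = 1.9112


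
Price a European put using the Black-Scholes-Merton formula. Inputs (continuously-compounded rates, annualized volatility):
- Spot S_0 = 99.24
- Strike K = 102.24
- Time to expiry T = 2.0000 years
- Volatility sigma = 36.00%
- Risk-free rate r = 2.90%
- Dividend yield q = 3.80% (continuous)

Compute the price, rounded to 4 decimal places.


d1 = (ln(S/K) + (r - q + 0.5*sigma^2) * T) / (sigma * sqrt(T)) = 0.16070606
d2 = d1 - sigma * sqrt(T) = -0.34841082
exp(-rT) = 0.94364995; exp(-qT) = 0.92681621
P = K * exp(-rT) * N(-d2) - S_0 * exp(-qT) * N(-d1)
N(-d1) = 0.43616246; N(-d2) = 0.63623416
P = 102.2400 * 0.94364995 * 0.63623416 - 99.2400 * 0.92681621 * 0.43616246 = 21.2661

Answer: Price = 21.2661


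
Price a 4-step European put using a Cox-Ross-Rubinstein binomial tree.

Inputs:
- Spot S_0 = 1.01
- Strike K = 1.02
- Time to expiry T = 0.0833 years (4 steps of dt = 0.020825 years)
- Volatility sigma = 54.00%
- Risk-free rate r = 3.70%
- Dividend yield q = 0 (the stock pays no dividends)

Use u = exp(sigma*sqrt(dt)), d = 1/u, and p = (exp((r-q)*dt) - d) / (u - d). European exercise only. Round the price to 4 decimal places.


Answer: Price = V(0,0) = 0.0644

Derivation:
dt = T/N = 0.020825
u = exp(sigma*sqrt(dt)) = 1.081043; d = 1/u = 0.925032
p = (exp((r-q)*dt) - d) / (u - d) = 0.485469
Discount per step: exp(-r*dt) = 0.999230
Stock lattice S(k, i) with i counting down-moves:
  k=0: S(0,0) = 1.0100
  k=1: S(1,0) = 1.0919; S(1,1) = 0.9343
  k=2: S(2,0) = 1.1803; S(2,1) = 1.0100; S(2,2) = 0.8642
  k=3: S(3,0) = 1.2760; S(3,1) = 1.0919; S(3,2) = 0.9343; S(3,3) = 0.7995
  k=4: S(4,0) = 1.3794; S(4,1) = 1.1803; S(4,2) = 1.0100; S(4,3) = 0.8642; S(4,4) = 0.7395
Terminal payoffs V(N, i) = max(K - S_T, 0):
  V(4,0) = 0.000000; V(4,1) = 0.000000; V(4,2) = 0.010000; V(4,3) = 0.155759; V(4,4) = 0.280482
Backward induction: V(k, i) = exp(-r*dt) * [p * V(k+1, i) + (1-p) * V(k+1, i+1)].
  V(3,0) = exp(-r*dt) * [p*0.000000 + (1-p)*0.000000] = 0.000000
  V(3,1) = exp(-r*dt) * [p*0.000000 + (1-p)*0.010000] = 0.005141
  V(3,2) = exp(-r*dt) * [p*0.010000 + (1-p)*0.155759] = 0.084932
  V(3,3) = exp(-r*dt) * [p*0.155759 + (1-p)*0.280482] = 0.219763
  V(2,0) = exp(-r*dt) * [p*0.000000 + (1-p)*0.005141] = 0.002643
  V(2,1) = exp(-r*dt) * [p*0.005141 + (1-p)*0.084932] = 0.046160
  V(2,2) = exp(-r*dt) * [p*0.084932 + (1-p)*0.219763] = 0.154188
  V(1,0) = exp(-r*dt) * [p*0.002643 + (1-p)*0.046160] = 0.025015
  V(1,1) = exp(-r*dt) * [p*0.046160 + (1-p)*0.154188] = 0.101666
  V(0,0) = exp(-r*dt) * [p*0.025015 + (1-p)*0.101666] = 0.064404


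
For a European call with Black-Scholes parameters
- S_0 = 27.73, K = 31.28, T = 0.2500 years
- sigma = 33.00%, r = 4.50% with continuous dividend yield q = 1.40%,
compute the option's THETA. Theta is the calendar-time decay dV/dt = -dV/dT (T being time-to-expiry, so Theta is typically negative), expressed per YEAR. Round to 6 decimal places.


Answer: Theta = -3.240435

Derivation:
d1 = -0.6006154912; d2 = -0.7656154912
phi(d1) = 0.3331015044; exp(-qT) = 0.9965061179; exp(-rT) = 0.9888130446
Theta = -S*exp(-qT)*phi(d1)*sigma/(2*sqrt(T)) - r*K*exp(-rT)*N(d2) + q*S*exp(-qT)*N(d1)
N(d1) = 0.2740480588; N(d2) = 0.2219525621; sqrt(T) = 0.5000000000
Term 1 = -27.7300 * 0.9965061179 * 0.3331015044 * 0.3300 / (2 * 0.5000000000) = -3.0375285801
Term 2 = -0.0450 * 31.2800 * 0.9888130446 * 0.2219525621 = -0.3089253930
Term 3 = 0.0140 * 27.7300 * 0.9965061179 * 0.2740480588 = 0.1060192200
Theta = -3.0375285801 + (-0.3089253930) + (0.1060192200) = -3.240435


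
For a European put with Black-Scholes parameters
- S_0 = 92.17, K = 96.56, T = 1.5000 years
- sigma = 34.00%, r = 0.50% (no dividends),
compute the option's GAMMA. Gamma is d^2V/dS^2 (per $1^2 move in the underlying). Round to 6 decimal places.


d1 = 0.1144779147; d2 = -0.3019353416
phi(d1) = 0.3963367185; exp(-qT) = 1.0000000000; exp(-rT) = 0.9925280548
Gamma = exp(-qT) * phi(d1) / (S * sigma * sqrt(T)) = 1.0000000000 * 0.3963367185 / (92.1700 * 0.3400 * 1.2247448714) = 0.010326

Answer: Gamma = 0.010326


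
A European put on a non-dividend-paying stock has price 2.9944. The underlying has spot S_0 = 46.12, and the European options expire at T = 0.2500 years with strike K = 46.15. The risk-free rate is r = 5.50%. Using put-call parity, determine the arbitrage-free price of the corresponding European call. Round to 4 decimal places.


Answer: Call price = 3.5946

Derivation:
Put-call parity: C - P = S_0 * exp(-qT) - K * exp(-rT).
S_0 * exp(-qT) = 46.1200 * 1.00000000 = 46.12000000
K * exp(-rT) = 46.1500 * 0.98634410 = 45.51978019
C = P + S*exp(-qT) - K*exp(-rT)
C = 2.9944 + 46.12000000 - 45.51978019 = 3.5946


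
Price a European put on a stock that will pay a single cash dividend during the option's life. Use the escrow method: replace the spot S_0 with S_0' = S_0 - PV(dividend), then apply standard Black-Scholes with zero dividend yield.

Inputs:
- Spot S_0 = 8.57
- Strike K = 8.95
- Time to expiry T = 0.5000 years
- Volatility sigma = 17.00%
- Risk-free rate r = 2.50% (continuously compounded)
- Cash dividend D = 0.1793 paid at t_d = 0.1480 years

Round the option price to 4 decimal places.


Answer: Price = 0.6745

Derivation:
PV(D) = D * exp(-r * t_d) = 0.1793 * 0.99630684 = 0.17863782
S_0' = S_0 - PV(D) = 8.5700 - 0.17863782 = 8.39136218
d1 = (ln(S_0'/K) + (r + sigma^2/2)*T) / (sigma*sqrt(T)) = -0.37206850
d2 = d1 - sigma*sqrt(T) = -0.49227665
exp(-rT) = 0.98757780
N(-d1) = 0.64507908; N(-d2) = 0.68873811
P = K * exp(-rT) * N(-d2) - S_0' * N(-d1) = 8.9500 * 0.98757780 * 0.68873811 - 8.39136218 * 0.64507908 = 0.6745


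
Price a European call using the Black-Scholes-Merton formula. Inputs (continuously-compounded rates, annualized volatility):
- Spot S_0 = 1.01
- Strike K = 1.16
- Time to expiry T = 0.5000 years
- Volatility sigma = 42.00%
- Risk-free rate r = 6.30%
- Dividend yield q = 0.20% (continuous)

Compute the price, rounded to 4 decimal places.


d1 = (ln(S/K) + (r - q + 0.5*sigma^2) * T) / (sigma * sqrt(T)) = -0.21506038
d2 = d1 - sigma * sqrt(T) = -0.51204523
exp(-rT) = 0.96899096; exp(-qT) = 0.99900050
C = S_0 * exp(-qT) * N(d1) - K * exp(-rT) * N(d2)
N(d1) = 0.41486012; N(d2) = 0.30430968
C = 1.0100 * 0.99900050 * 0.41486012 - 1.1600 * 0.96899096 * 0.30430968 = 0.0765

Answer: Price = 0.0765


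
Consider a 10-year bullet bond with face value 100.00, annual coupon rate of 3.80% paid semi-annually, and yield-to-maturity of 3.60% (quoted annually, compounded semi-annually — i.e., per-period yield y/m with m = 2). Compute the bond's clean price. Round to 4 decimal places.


Answer: Price = 101.6671

Derivation:
Coupon per period c = face * coupon_rate / m = 1.900000
Periods per year m = 2; per-period yield y/m = 0.018000
Number of cashflows N = 20
Cashflows (t years, CF_t, discount factor 1/(1+y/m)^(m*t), PV):
  t = 0.5000: CF_t = 1.900000, DF = 0.982318, PV = 1.866405
  t = 1.0000: CF_t = 1.900000, DF = 0.964949, PV = 1.833403
  t = 1.5000: CF_t = 1.900000, DF = 0.947887, PV = 1.800986
  t = 2.0000: CF_t = 1.900000, DF = 0.931127, PV = 1.769141
  t = 2.5000: CF_t = 1.900000, DF = 0.914663, PV = 1.737860
  t = 3.0000: CF_t = 1.900000, DF = 0.898490, PV = 1.707131
  t = 3.5000: CF_t = 1.900000, DF = 0.882603, PV = 1.676946
  t = 4.0000: CF_t = 1.900000, DF = 0.866997, PV = 1.647295
  t = 4.5000: CF_t = 1.900000, DF = 0.851667, PV = 1.618168
  t = 5.0000: CF_t = 1.900000, DF = 0.836608, PV = 1.589556
  t = 5.5000: CF_t = 1.900000, DF = 0.821816, PV = 1.561450
  t = 6.0000: CF_t = 1.900000, DF = 0.807285, PV = 1.533841
  t = 6.5000: CF_t = 1.900000, DF = 0.793010, PV = 1.506720
  t = 7.0000: CF_t = 1.900000, DF = 0.778989, PV = 1.480078
  t = 7.5000: CF_t = 1.900000, DF = 0.765215, PV = 1.453908
  t = 8.0000: CF_t = 1.900000, DF = 0.751684, PV = 1.428200
  t = 8.5000: CF_t = 1.900000, DF = 0.738393, PV = 1.402947
  t = 9.0000: CF_t = 1.900000, DF = 0.725337, PV = 1.378141
  t = 9.5000: CF_t = 1.900000, DF = 0.712512, PV = 1.353773
  t = 10.0000: CF_t = 101.900000, DF = 0.699914, PV = 71.321197
Price P = sum_t PV_t = 101.667147


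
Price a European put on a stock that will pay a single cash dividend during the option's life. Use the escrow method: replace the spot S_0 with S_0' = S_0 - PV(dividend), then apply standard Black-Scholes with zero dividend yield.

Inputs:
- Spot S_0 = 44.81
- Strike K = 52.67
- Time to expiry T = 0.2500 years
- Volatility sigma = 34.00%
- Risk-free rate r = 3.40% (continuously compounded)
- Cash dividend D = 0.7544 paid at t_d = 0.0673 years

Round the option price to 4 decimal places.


Answer: Price = 8.8443

Derivation:
PV(D) = D * exp(-r * t_d) = 0.7544 * 0.99771442 = 0.75267576
S_0' = S_0 - PV(D) = 44.8100 - 0.75267576 = 44.05732424
d1 = (ln(S_0'/K) + (r + sigma^2/2)*T) / (sigma*sqrt(T)) = -0.91532014
d2 = d1 - sigma*sqrt(T) = -1.08532014
exp(-rT) = 0.99153602
N(-d1) = 0.81998821; N(-d2) = 0.86111006
P = K * exp(-rT) * N(-d2) - S_0' * N(-d1) = 52.6700 * 0.99153602 * 0.86111006 - 44.05732424 * 0.81998821 = 8.8443


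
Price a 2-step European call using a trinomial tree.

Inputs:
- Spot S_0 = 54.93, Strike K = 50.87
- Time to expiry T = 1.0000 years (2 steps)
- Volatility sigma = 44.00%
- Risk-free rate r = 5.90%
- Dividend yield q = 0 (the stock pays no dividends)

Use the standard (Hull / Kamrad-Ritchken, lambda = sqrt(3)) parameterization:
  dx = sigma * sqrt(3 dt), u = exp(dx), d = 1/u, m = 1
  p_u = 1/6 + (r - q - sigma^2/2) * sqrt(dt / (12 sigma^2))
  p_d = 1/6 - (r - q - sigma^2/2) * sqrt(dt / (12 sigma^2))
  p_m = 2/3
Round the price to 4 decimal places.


Answer: Price = V(0,0) = 12.3423

Derivation:
dt = T/N = 0.500000; dx = sigma*sqrt(3*dt) = 0.538888
u = exp(dx) = 1.714099; d = 1/u = 0.583397
p_u = 0.149131, p_m = 0.666667, p_d = 0.184203
Discount per step: exp(-r*dt) = 0.970931
Stock lattice S(k, j) with j the centered position index:
  k=0: S(0,+0) = 54.9300
  k=1: S(1,-1) = 32.0460; S(1,+0) = 54.9300; S(1,+1) = 94.1555
  k=2: S(2,-2) = 18.6955; S(2,-1) = 32.0460; S(2,+0) = 54.9300; S(2,+1) = 94.1555; S(2,+2) = 161.3918
Terminal payoffs V(N, j) = max(S_T - K, 0):
  V(2,-2) = 0.000000; V(2,-1) = 0.000000; V(2,+0) = 4.060000; V(2,+1) = 43.285474; V(2,+2) = 110.521830
Backward induction: V(k, j) = exp(-r*dt) * [p_u * V(k+1, j+1) + p_m * V(k+1, j) + p_d * V(k+1, j-1)]
  V(1,-1) = exp(-r*dt) * [p_u*4.060000 + p_m*0.000000 + p_d*0.000000] = 0.587870
  V(1,+0) = exp(-r*dt) * [p_u*43.285474 + p_m*4.060000 + p_d*0.000000] = 8.895526
  V(1,+1) = exp(-r*dt) * [p_u*110.521830 + p_m*43.285474 + p_d*4.060000] = 44.747317
  V(0,+0) = exp(-r*dt) * [p_u*44.747317 + p_m*8.895526 + p_d*0.587870] = 12.342308


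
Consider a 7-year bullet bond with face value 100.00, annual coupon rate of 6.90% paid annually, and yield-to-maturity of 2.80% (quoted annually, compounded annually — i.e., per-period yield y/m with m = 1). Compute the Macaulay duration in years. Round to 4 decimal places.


Answer: Macaulay duration = 5.9285 years

Derivation:
Coupon per period c = face * coupon_rate / m = 6.900000
Periods per year m = 1; per-period yield y/m = 0.028000
Number of cashflows N = 7
Cashflows (t years, CF_t, discount factor 1/(1+y/m)^(m*t), PV):
  t = 1.0000: CF_t = 6.900000, DF = 0.972763, PV = 6.712062
  t = 2.0000: CF_t = 6.900000, DF = 0.946267, PV = 6.529243
  t = 3.0000: CF_t = 6.900000, DF = 0.920493, PV = 6.351404
  t = 4.0000: CF_t = 6.900000, DF = 0.895422, PV = 6.178409
  t = 5.0000: CF_t = 6.900000, DF = 0.871033, PV = 6.010125
  t = 6.0000: CF_t = 6.900000, DF = 0.847308, PV = 5.846425
  t = 7.0000: CF_t = 106.900000, DF = 0.824230, PV = 88.110142
Price P = sum_t PV_t = 125.737811
Macaulay numerator sum_t t * PV_t:
  t * PV_t at t = 1.0000: 6.712062
  t * PV_t at t = 2.0000: 13.058487
  t * PV_t at t = 3.0000: 19.054212
  t * PV_t at t = 4.0000: 24.713635
  t * PV_t at t = 5.0000: 30.050626
  t * PV_t at t = 6.0000: 35.078552
  t * PV_t at t = 7.0000: 616.770996
Macaulay duration D = (sum_t t * PV_t) / P = 745.438570 / 125.737811 = 5.928516
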